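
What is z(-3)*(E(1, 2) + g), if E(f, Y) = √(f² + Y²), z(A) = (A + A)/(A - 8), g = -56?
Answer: -336/11 + 6*√5/11 ≈ -29.326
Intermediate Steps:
z(A) = 2*A/(-8 + A) (z(A) = (2*A)/(-8 + A) = 2*A/(-8 + A))
E(f, Y) = √(Y² + f²)
z(-3)*(E(1, 2) + g) = (2*(-3)/(-8 - 3))*(√(2² + 1²) - 56) = (2*(-3)/(-11))*(√(4 + 1) - 56) = (2*(-3)*(-1/11))*(√5 - 56) = 6*(-56 + √5)/11 = -336/11 + 6*√5/11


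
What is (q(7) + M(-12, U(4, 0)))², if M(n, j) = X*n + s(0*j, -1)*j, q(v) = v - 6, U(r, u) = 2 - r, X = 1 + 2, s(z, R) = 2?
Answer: 1521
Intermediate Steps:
X = 3
q(v) = -6 + v
M(n, j) = 2*j + 3*n (M(n, j) = 3*n + 2*j = 2*j + 3*n)
(q(7) + M(-12, U(4, 0)))² = ((-6 + 7) + (2*(2 - 1*4) + 3*(-12)))² = (1 + (2*(2 - 4) - 36))² = (1 + (2*(-2) - 36))² = (1 + (-4 - 36))² = (1 - 40)² = (-39)² = 1521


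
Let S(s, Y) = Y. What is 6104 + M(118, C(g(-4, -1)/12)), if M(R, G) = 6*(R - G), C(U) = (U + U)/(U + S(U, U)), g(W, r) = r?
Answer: 6806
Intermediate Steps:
C(U) = 1 (C(U) = (U + U)/(U + U) = (2*U)/((2*U)) = (2*U)*(1/(2*U)) = 1)
M(R, G) = -6*G + 6*R
6104 + M(118, C(g(-4, -1)/12)) = 6104 + (-6*1 + 6*118) = 6104 + (-6 + 708) = 6104 + 702 = 6806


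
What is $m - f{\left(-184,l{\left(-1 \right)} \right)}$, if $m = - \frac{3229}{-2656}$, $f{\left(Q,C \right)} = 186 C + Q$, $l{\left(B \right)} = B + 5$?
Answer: $- \frac{1484131}{2656} \approx -558.78$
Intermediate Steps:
$l{\left(B \right)} = 5 + B$
$f{\left(Q,C \right)} = Q + 186 C$
$m = \frac{3229}{2656}$ ($m = \left(-3229\right) \left(- \frac{1}{2656}\right) = \frac{3229}{2656} \approx 1.2157$)
$m - f{\left(-184,l{\left(-1 \right)} \right)} = \frac{3229}{2656} - \left(-184 + 186 \left(5 - 1\right)\right) = \frac{3229}{2656} - \left(-184 + 186 \cdot 4\right) = \frac{3229}{2656} - \left(-184 + 744\right) = \frac{3229}{2656} - 560 = - \frac{1484131}{2656}$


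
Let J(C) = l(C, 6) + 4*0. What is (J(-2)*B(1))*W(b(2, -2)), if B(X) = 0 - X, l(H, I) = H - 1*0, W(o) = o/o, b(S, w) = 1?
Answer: 2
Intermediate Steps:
W(o) = 1
l(H, I) = H (l(H, I) = H + 0 = H)
J(C) = C (J(C) = C + 4*0 = C + 0 = C)
B(X) = -X
(J(-2)*B(1))*W(b(2, -2)) = -(-2)*1 = -2*(-1)*1 = 2*1 = 2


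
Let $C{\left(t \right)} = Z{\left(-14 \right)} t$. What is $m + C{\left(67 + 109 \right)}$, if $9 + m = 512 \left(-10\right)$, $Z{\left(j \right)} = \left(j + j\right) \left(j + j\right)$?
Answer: $132855$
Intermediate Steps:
$Z{\left(j \right)} = 4 j^{2}$ ($Z{\left(j \right)} = 2 j 2 j = 4 j^{2}$)
$m = -5129$ ($m = -9 + 512 \left(-10\right) = -9 - 5120 = -5129$)
$C{\left(t \right)} = 784 t$ ($C{\left(t \right)} = 4 \left(-14\right)^{2} t = 4 \cdot 196 t = 784 t$)
$m + C{\left(67 + 109 \right)} = -5129 + 784 \left(67 + 109\right) = -5129 + 784 \cdot 176 = -5129 + 137984 = 132855$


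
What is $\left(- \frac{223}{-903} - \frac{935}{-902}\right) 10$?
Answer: $\frac{475205}{37023} \approx 12.835$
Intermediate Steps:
$\left(- \frac{223}{-903} - \frac{935}{-902}\right) 10 = \left(\left(-223\right) \left(- \frac{1}{903}\right) - - \frac{85}{82}\right) 10 = \left(\frac{223}{903} + \frac{85}{82}\right) 10 = \frac{95041}{74046} \cdot 10 = \frac{475205}{37023}$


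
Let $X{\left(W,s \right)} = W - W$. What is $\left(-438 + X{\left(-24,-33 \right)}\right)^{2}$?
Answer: $191844$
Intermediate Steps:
$X{\left(W,s \right)} = 0$
$\left(-438 + X{\left(-24,-33 \right)}\right)^{2} = \left(-438 + 0\right)^{2} = \left(-438\right)^{2} = 191844$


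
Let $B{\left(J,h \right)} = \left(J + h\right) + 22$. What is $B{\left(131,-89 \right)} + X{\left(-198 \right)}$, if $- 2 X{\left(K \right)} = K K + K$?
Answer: $-19439$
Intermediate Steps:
$X{\left(K \right)} = - \frac{K}{2} - \frac{K^{2}}{2}$ ($X{\left(K \right)} = - \frac{K K + K}{2} = - \frac{K^{2} + K}{2} = - \frac{K + K^{2}}{2} = - \frac{K}{2} - \frac{K^{2}}{2}$)
$B{\left(J,h \right)} = 22 + J + h$
$B{\left(131,-89 \right)} + X{\left(-198 \right)} = \left(22 + 131 - 89\right) - - 99 \left(1 - 198\right) = 64 - \left(-99\right) \left(-197\right) = 64 - 19503 = -19439$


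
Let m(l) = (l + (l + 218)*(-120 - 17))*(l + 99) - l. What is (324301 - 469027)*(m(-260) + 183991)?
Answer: 101349157458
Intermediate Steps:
m(l) = -l + (-29866 - 136*l)*(99 + l) (m(l) = (l + (218 + l)*(-137))*(99 + l) - l = (l + (-29866 - 137*l))*(99 + l) - l = (-29866 - 136*l)*(99 + l) - l = -l + (-29866 - 136*l)*(99 + l))
(324301 - 469027)*(m(-260) + 183991) = (324301 - 469027)*((-2956734 - 43331*(-260) - 136*(-260)²) + 183991) = -144726*((-2956734 + 11266060 - 136*67600) + 183991) = -144726*((-2956734 + 11266060 - 9193600) + 183991) = -144726*(-884274 + 183991) = -144726*(-700283) = 101349157458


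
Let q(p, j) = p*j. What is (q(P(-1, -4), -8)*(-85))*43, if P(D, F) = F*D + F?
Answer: 0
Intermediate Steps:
P(D, F) = F + D*F (P(D, F) = D*F + F = F + D*F)
q(p, j) = j*p
(q(P(-1, -4), -8)*(-85))*43 = (-(-32)*(1 - 1)*(-85))*43 = (-(-32)*0*(-85))*43 = (-8*0*(-85))*43 = (0*(-85))*43 = 0*43 = 0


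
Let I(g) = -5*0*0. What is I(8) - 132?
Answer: -132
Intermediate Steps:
I(g) = 0 (I(g) = 0*0 = 0)
I(8) - 132 = 0 - 132 = -132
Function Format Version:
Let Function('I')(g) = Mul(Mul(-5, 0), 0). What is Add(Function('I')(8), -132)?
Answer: -132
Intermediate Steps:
Function('I')(g) = 0 (Function('I')(g) = Mul(0, 0) = 0)
Add(Function('I')(8), -132) = Add(0, -132) = -132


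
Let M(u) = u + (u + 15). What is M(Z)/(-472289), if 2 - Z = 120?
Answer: 221/472289 ≈ 0.00046793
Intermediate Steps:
Z = -118 (Z = 2 - 1*120 = 2 - 120 = -118)
M(u) = 15 + 2*u (M(u) = u + (15 + u) = 15 + 2*u)
M(Z)/(-472289) = (15 + 2*(-118))/(-472289) = (15 - 236)*(-1/472289) = -221*(-1/472289) = 221/472289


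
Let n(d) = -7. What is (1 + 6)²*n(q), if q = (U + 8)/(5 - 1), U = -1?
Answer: -343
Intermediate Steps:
q = 7/4 (q = (-1 + 8)/(5 - 1) = 7/4 ≈ 1.7500)
(1 + 6)²*n(q) = (1 + 6)²*(-7) = 7²*(-7) = 49*(-7) = -343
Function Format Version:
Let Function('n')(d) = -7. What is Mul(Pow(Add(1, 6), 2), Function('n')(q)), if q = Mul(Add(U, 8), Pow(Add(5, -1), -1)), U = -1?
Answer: -343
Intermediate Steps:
q = Rational(7, 4) (q = Mul(Add(-1, 8), Pow(Add(5, -1), -1)) = Mul(7, Pow(4, -1)) = Mul(7, Rational(1, 4)) = Rational(7, 4) ≈ 1.7500)
Mul(Pow(Add(1, 6), 2), Function('n')(q)) = Mul(Pow(Add(1, 6), 2), -7) = Mul(Pow(7, 2), -7) = Mul(49, -7) = -343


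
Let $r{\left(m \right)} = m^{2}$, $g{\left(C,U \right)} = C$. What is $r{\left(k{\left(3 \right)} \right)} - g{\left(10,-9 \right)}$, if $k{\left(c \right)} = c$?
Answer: $-1$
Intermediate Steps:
$r{\left(k{\left(3 \right)} \right)} - g{\left(10,-9 \right)} = 3^{2} - 10 = 9 - 10 = -1$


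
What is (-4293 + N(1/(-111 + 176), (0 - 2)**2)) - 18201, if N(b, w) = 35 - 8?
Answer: -22467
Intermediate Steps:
N(b, w) = 27
(-4293 + N(1/(-111 + 176), (0 - 2)**2)) - 18201 = (-4293 + 27) - 18201 = -4266 - 18201 = -22467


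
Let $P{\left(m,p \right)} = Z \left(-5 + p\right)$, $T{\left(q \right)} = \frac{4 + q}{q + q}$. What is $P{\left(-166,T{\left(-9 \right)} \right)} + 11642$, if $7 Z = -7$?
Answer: $\frac{209641}{18} \approx 11647.0$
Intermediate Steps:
$Z = -1$ ($Z = \frac{1}{7} \left(-7\right) = -1$)
$T{\left(q \right)} = \frac{4 + q}{2 q}$
$P{\left(m,p \right)} = 5 - p$ ($P{\left(m,p \right)} = - (-5 + p) = 5 - p$)
$P{\left(-166,T{\left(-9 \right)} \right)} + 11642 = \left(5 - \frac{4 - 9}{2 \left(-9\right)}\right) + 11642 = \left(5 - \frac{1}{2} \left(- \frac{1}{9}\right) \left(-5\right)\right) + 11642 = \left(5 - \frac{5}{18}\right) + 11642 = \frac{85}{18} + 11642 = \frac{209641}{18}$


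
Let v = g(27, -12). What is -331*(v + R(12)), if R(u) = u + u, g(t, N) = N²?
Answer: -55608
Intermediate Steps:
R(u) = 2*u
v = 144 (v = (-12)² = 144)
-331*(v + R(12)) = -331*(144 + 2*12) = -331*(144 + 24) = -331*168 = -55608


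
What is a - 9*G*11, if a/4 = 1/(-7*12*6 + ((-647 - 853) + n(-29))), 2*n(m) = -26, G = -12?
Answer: 2396192/2017 ≈ 1188.0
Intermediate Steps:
n(m) = -13 (n(m) = (1/2)*(-26) = -13)
a = -4/2017 (a = 4/(-7*12*6 + ((-647 - 853) - 13)) = 4/(-84*6 + (-1500 - 13)) = 4/(-504 - 1513) = 4/(-2017) = 4*(-1/2017) = -4/2017 ≈ -0.0019831)
a - 9*G*11 = -4/2017 - 9*(-12)*11 = -4/2017 - (-108)*11 = -4/2017 - 1*(-1188) = -4/2017 + 1188 = 2396192/2017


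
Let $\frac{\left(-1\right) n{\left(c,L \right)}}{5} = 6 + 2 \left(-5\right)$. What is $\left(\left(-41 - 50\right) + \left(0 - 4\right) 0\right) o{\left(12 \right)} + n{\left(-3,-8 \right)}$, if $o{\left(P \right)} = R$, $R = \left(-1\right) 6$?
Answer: $566$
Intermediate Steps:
$n{\left(c,L \right)} = 20$ ($n{\left(c,L \right)} = - 5 \left(6 + 2 \left(-5\right)\right) = - 5 \left(6 - 10\right) = \left(-5\right) \left(-4\right) = 20$)
$R = -6$
$o{\left(P \right)} = -6$
$\left(\left(-41 - 50\right) + \left(0 - 4\right) 0\right) o{\left(12 \right)} + n{\left(-3,-8 \right)} = \left(\left(-41 - 50\right) + \left(0 - 4\right) 0\right) \left(-6\right) + 20 = \left(-91 - 0\right) \left(-6\right) + 20 = \left(-91 + 0\right) \left(-6\right) + 20 = \left(-91\right) \left(-6\right) + 20 = 546 + 20 = 566$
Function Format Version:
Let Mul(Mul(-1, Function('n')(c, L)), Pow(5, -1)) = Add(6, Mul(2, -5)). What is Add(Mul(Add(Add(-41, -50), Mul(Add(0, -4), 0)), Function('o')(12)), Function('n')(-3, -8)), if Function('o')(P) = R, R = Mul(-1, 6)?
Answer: 566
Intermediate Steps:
Function('n')(c, L) = 20 (Function('n')(c, L) = Mul(-5, Add(6, Mul(2, -5))) = Mul(-5, Add(6, -10)) = Mul(-5, -4) = 20)
R = -6
Function('o')(P) = -6
Add(Mul(Add(Add(-41, -50), Mul(Add(0, -4), 0)), Function('o')(12)), Function('n')(-3, -8)) = Add(Mul(Add(Add(-41, -50), Mul(Add(0, -4), 0)), -6), 20) = Add(Mul(Add(-91, Mul(-4, 0)), -6), 20) = Add(Mul(Add(-91, 0), -6), 20) = Add(Mul(-91, -6), 20) = Add(546, 20) = 566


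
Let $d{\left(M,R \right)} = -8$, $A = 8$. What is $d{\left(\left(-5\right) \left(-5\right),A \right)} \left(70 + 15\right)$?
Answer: $-680$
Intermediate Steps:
$d{\left(\left(-5\right) \left(-5\right),A \right)} \left(70 + 15\right) = - 8 \left(70 + 15\right) = \left(-8\right) 85 = -680$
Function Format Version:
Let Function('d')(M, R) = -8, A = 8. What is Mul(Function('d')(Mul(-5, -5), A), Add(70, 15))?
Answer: -680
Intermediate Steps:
Mul(Function('d')(Mul(-5, -5), A), Add(70, 15)) = Mul(-8, Add(70, 15)) = Mul(-8, 85) = -680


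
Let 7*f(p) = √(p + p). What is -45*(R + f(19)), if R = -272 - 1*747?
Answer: 45855 - 45*√38/7 ≈ 45815.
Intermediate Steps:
R = -1019 (R = -272 - 747 = -1019)
f(p) = √2*√p/7 (f(p) = √(p + p)/7 = √(2*p)/7 = (√2*√p)/7 = √2*√p/7)
-45*(R + f(19)) = -45*(-1019 + √2*√19/7) = -45*(-1019 + √38/7) = 45855 - 45*√38/7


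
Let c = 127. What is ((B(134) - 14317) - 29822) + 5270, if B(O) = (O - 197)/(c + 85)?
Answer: -8240291/212 ≈ -38869.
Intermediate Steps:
B(O) = -197/212 + O/212 (B(O) = (O - 197)/(127 + 85) = (-197 + O)/212 = (-197 + O)*(1/212) = -197/212 + O/212)
((B(134) - 14317) - 29822) + 5270 = (((-197/212 + (1/212)*134) - 14317) - 29822) + 5270 = (((-197/212 + 67/106) - 14317) - 29822) + 5270 = ((-63/212 - 14317) - 29822) + 5270 = (-3035267/212 - 29822) + 5270 = -9357531/212 + 5270 = -8240291/212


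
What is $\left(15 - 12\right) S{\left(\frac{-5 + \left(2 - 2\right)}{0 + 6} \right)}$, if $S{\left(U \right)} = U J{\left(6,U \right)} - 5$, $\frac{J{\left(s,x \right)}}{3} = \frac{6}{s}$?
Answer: $- \frac{45}{2} \approx -22.5$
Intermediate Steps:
$J{\left(s,x \right)} = \frac{18}{s}$ ($J{\left(s,x \right)} = 3 \frac{6}{s} = \frac{18}{s}$)
$S{\left(U \right)} = -5 + 3 U$ ($S{\left(U \right)} = U \frac{18}{6} - 5 = U 18 \cdot \frac{1}{6} - 5 = U 3 - 5 = 3 U - 5 = -5 + 3 U$)
$\left(15 - 12\right) S{\left(\frac{-5 + \left(2 - 2\right)}{0 + 6} \right)} = \left(15 - 12\right) \left(-5 + 3 \frac{-5 + \left(2 - 2\right)}{0 + 6}\right) = 3 \left(-5 + 3 \frac{-5 + 0}{6}\right) = 3 \left(-5 + 3 \left(\left(-5\right) \frac{1}{6}\right)\right) = 3 \left(-5 + 3 \left(- \frac{5}{6}\right)\right) = 3 \left(-5 - \frac{5}{2}\right) = 3 \left(- \frac{15}{2}\right) = - \frac{45}{2}$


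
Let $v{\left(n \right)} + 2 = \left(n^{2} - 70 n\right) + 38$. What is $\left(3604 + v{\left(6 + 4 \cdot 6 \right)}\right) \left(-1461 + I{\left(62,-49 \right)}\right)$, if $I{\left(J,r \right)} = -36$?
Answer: $-3652680$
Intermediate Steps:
$v{\left(n \right)} = 36 + n^{2} - 70 n$ ($v{\left(n \right)} = -2 + \left(\left(n^{2} - 70 n\right) + 38\right) = -2 + \left(38 + n^{2} - 70 n\right) = 36 + n^{2} - 70 n$)
$\left(3604 + v{\left(6 + 4 \cdot 6 \right)}\right) \left(-1461 + I{\left(62,-49 \right)}\right) = \left(3604 + \left(36 + \left(6 + 4 \cdot 6\right)^{2} - 70 \left(6 + 4 \cdot 6\right)\right)\right) \left(-1461 - 36\right) = \left(3604 + \left(36 + \left(6 + 24\right)^{2} - 70 \left(6 + 24\right)\right)\right) \left(-1497\right) = \left(3604 + \left(36 + 30^{2} - 2100\right)\right) \left(-1497\right) = \left(3604 + \left(36 + 900 - 2100\right)\right) \left(-1497\right) = \left(3604 - 1164\right) \left(-1497\right) = 2440 \left(-1497\right) = -3652680$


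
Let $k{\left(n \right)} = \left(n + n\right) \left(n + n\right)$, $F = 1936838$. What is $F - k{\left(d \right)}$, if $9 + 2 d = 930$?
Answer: $1088597$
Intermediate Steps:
$d = \frac{921}{2}$ ($d = - \frac{9}{2} + \frac{1}{2} \cdot 930 = - \frac{9}{2} + 465 = \frac{921}{2} \approx 460.5$)
$k{\left(n \right)} = 4 n^{2}$ ($k{\left(n \right)} = 2 n 2 n = 4 n^{2}$)
$F - k{\left(d \right)} = 1936838 - 4 \left(\frac{921}{2}\right)^{2} = 1936838 - 4 \cdot \frac{848241}{4} = 1936838 - 848241 = 1088597$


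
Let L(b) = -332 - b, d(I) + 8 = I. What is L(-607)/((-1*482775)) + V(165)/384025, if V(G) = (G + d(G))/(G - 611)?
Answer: -945122396/1653747210825 ≈ -0.00057150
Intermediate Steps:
d(I) = -8 + I
V(G) = (-8 + 2*G)/(-611 + G) (V(G) = (G + (-8 + G))/(G - 611) = (-8 + 2*G)/(-611 + G))
L(-607)/((-1*482775)) + V(165)/384025 = (-332 - 1*(-607))/((-1*482775)) + (2*(-4 + 165)/(-611 + 165))/384025 = (-332 + 607)/(-482775) + (2*161/(-446))*(1/384025) = 275*(-1/482775) + (2*(-1/446)*161)*(1/384025) = -11/19311 - 161/223*1/384025 = -11/19311 - 161/85637575 = -945122396/1653747210825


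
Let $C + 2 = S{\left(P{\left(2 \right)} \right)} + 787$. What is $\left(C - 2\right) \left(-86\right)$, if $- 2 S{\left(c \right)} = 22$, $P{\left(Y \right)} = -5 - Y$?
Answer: $-66392$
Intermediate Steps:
$S{\left(c \right)} = -11$ ($S{\left(c \right)} = \left(- \frac{1}{2}\right) 22 = -11$)
$C = 774$ ($C = -2 + \left(-11 + 787\right) = -2 + 776 = 774$)
$\left(C - 2\right) \left(-86\right) = \left(774 - 2\right) \left(-86\right) = 772 \left(-86\right) = -66392$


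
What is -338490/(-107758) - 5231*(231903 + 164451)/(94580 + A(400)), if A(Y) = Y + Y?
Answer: -55846342273623/2569489510 ≈ -21734.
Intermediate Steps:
A(Y) = 2*Y
-338490/(-107758) - 5231*(231903 + 164451)/(94580 + A(400)) = -338490/(-107758) - 5231*(231903 + 164451)/(94580 + 2*400) = -338490*(-1/107758) - 5231*396354/(94580 + 800) = 169245/53879 - 5231/(95380*(1/396354)) = 169245/53879 - 5231/47690/198177 = 169245/53879 - 5231*198177/47690 = 169245/53879 - 1036663887/47690 = -55846342273623/2569489510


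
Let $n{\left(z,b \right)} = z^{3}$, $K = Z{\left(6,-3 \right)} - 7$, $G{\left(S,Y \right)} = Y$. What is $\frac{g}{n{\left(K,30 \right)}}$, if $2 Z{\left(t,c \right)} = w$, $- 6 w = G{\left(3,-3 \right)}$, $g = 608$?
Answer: $- \frac{38912}{19683} \approx -1.9769$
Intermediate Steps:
$w = \frac{1}{2}$ ($w = \left(- \frac{1}{6}\right) \left(-3\right) = \frac{1}{2} \approx 0.5$)
$Z{\left(t,c \right)} = \frac{1}{4}$ ($Z{\left(t,c \right)} = \frac{1}{2} \cdot \frac{1}{2} = \frac{1}{4}$)
$K = - \frac{27}{4}$ ($K = \frac{1}{4} - 7 = - \frac{27}{4} \approx -6.75$)
$\frac{g}{n{\left(K,30 \right)}} = \frac{608}{\left(- \frac{27}{4}\right)^{3}} = \frac{608}{- \frac{19683}{64}} = 608 \left(- \frac{64}{19683}\right) = - \frac{38912}{19683}$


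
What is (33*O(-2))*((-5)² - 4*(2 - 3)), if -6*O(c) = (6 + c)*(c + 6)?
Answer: -2552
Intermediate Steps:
O(c) = -(6 + c)²/6 (O(c) = -(6 + c)*(c + 6)/6 = -(6 + c)*(6 + c)/6 = -(6 + c)²/6)
(33*O(-2))*((-5)² - 4*(2 - 3)) = (33*(-(6 - 2)²/6))*((-5)² - 4*(2 - 3)) = (33*(-⅙*4²))*(25 - 4*(-1)) = (33*(-⅙*16))*(25 - 1*(-4)) = (33*(-8/3))*(25 + 4) = -88*29 = -2552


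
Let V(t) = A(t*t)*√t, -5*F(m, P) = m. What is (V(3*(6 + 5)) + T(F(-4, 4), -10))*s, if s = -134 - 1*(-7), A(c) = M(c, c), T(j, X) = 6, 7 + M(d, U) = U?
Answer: -762 - 137414*√33 ≈ -7.9015e+5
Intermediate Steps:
M(d, U) = -7 + U
F(m, P) = -m/5
A(c) = -7 + c
s = -127 (s = -134 + 7 = -127)
V(t) = √t*(-7 + t²) (V(t) = (-7 + t*t)*√t = (-7 + t²)*√t = √t*(-7 + t²))
(V(3*(6 + 5)) + T(F(-4, 4), -10))*s = (√(3*(6 + 5))*(-7 + (3*(6 + 5))²) + 6)*(-127) = (√(3*11)*(-7 + (3*11)²) + 6)*(-127) = (√33*(-7 + 33²) + 6)*(-127) = (√33*(-7 + 1089) + 6)*(-127) = (√33*1082 + 6)*(-127) = (1082*√33 + 6)*(-127) = (6 + 1082*√33)*(-127) = -762 - 137414*√33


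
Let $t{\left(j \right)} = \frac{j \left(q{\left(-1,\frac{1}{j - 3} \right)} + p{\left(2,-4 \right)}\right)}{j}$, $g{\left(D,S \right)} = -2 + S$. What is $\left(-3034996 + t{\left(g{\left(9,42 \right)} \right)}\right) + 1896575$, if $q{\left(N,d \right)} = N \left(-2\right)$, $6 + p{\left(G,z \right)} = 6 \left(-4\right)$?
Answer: $-1138449$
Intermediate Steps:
$p{\left(G,z \right)} = -30$ ($p{\left(G,z \right)} = -6 + 6 \left(-4\right) = -6 - 24 = -30$)
$q{\left(N,d \right)} = - 2 N$
$t{\left(j \right)} = -28$ ($t{\left(j \right)} = \frac{j \left(\left(-2\right) \left(-1\right) - 30\right)}{j} = \frac{j \left(2 - 30\right)}{j} = \frac{j \left(-28\right)}{j} = \frac{\left(-28\right) j}{j} = -28$)
$\left(-3034996 + t{\left(g{\left(9,42 \right)} \right)}\right) + 1896575 = \left(-3034996 - 28\right) + 1896575 = -3035024 + 1896575 = -1138449$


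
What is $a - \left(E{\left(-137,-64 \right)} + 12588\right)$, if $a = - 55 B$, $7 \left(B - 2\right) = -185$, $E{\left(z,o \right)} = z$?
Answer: $- \frac{77752}{7} \approx -11107.0$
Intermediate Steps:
$B = - \frac{171}{7}$ ($B = 2 + \frac{1}{7} \left(-185\right) = 2 - \frac{185}{7} = - \frac{171}{7} \approx -24.429$)
$a = \frac{9405}{7}$ ($a = \left(-55\right) \left(- \frac{171}{7}\right) = \frac{9405}{7} \approx 1343.6$)
$a - \left(E{\left(-137,-64 \right)} + 12588\right) = \frac{9405}{7} - \left(-137 + 12588\right) = \frac{9405}{7} - 12451 = - \frac{77752}{7}$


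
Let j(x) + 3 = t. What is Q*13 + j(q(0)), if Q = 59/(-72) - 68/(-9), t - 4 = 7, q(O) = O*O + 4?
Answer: 6881/72 ≈ 95.569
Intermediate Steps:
q(O) = 4 + O**2 (q(O) = O**2 + 4 = 4 + O**2)
t = 11 (t = 4 + 7 = 11)
j(x) = 8 (j(x) = -3 + 11 = 8)
Q = 485/72 (Q = 59*(-1/72) - 68*(-1/9) = -59/72 + 68/9 = 485/72 ≈ 6.7361)
Q*13 + j(q(0)) = (485/72)*13 + 8 = 6305/72 + 8 = 6881/72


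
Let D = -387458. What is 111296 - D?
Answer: 498754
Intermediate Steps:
111296 - D = 111296 - 1*(-387458) = 111296 + 387458 = 498754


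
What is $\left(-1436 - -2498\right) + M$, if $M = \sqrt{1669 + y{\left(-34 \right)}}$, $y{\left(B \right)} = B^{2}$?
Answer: $1062 + 5 \sqrt{113} \approx 1115.2$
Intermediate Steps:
$M = 5 \sqrt{113}$ ($M = \sqrt{1669 + \left(-34\right)^{2}} = \sqrt{1669 + 1156} = \sqrt{2825} = 5 \sqrt{113} \approx 53.151$)
$\left(-1436 - -2498\right) + M = \left(-1436 - -2498\right) + 5 \sqrt{113} = \left(-1436 + 2498\right) + 5 \sqrt{113} = 1062 + 5 \sqrt{113}$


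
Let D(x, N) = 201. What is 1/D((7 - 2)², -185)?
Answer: 1/201 ≈ 0.0049751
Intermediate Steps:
1/D((7 - 2)², -185) = 1/201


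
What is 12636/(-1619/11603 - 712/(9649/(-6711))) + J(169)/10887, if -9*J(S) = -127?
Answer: 138622906942121191/5430825762699195 ≈ 25.525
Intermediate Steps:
J(S) = 127/9 (J(S) = -⅑*(-127) = 127/9)
12636/(-1619/11603 - 712/(9649/(-6711))) + J(169)/10887 = 12636/(-1619/11603 - 712/(9649/(-6711))) + (127/9)/10887 = 12636/(-1619*1/11603 - 712/(9649*(-1/6711))) + (127/9)*(1/10887) = 12636/(-1619/11603 - 712/(-9649/6711)) + 127/97983 = 12636/(-1619/11603 - 712*(-6711/9649)) + 127/97983 = 12636/(-1619/11603 + 4778232/9649) + 127/97983 = 12636/(55426204165/111957347) + 127/97983 = 12636*(111957347/55426204165) + 127/97983 = 1414693036692/55426204165 + 127/97983 = 138622906942121191/5430825762699195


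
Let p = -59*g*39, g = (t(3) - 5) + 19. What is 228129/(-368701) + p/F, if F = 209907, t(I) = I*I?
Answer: -22466212342/25797640269 ≈ -0.87086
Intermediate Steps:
t(I) = I²
g = 23 (g = (3² - 5) + 19 = (9 - 5) + 19 = 4 + 19 = 23)
p = -52923 (p = -59*23*39 = -1357*39 = -52923)
228129/(-368701) + p/F = 228129/(-368701) - 52923/209907 = 228129*(-1/368701) - 52923*1/209907 = -228129/368701 - 17641/69969 = -22466212342/25797640269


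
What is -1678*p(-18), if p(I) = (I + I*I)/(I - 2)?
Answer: 128367/5 ≈ 25673.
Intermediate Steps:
p(I) = (I + I²)/(-2 + I)
-1678*p(-18) = -(-30204)*(1 - 18)/(-2 - 18) = -(-30204)*(-17)/(-20) = -(-30204)*(-1)*(-17)/20 = -1678*(-153/10) = 128367/5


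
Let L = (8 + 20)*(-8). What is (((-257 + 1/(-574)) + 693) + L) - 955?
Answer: -426483/574 ≈ -743.00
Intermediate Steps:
L = -224 (L = 28*(-8) = -224)
(((-257 + 1/(-574)) + 693) + L) - 955 = (((-257 + 1/(-574)) + 693) - 224) - 955 = (((-257 - 1/574) + 693) - 224) - 955 = ((-147519/574 + 693) - 224) - 955 = (250263/574 - 224) - 955 = 121687/574 - 955 = -426483/574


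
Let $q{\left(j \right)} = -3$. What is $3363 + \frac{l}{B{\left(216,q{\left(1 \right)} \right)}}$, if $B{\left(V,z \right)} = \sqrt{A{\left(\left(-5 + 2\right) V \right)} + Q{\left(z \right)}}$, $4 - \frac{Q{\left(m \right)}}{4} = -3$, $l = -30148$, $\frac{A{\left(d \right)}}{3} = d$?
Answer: $3363 + \frac{15074 i \sqrt{479}}{479} \approx 3363.0 + 688.75 i$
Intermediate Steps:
$A{\left(d \right)} = 3 d$
$Q{\left(m \right)} = 28$ ($Q{\left(m \right)} = 16 - -12 = 16 + 12 = 28$)
$B{\left(V,z \right)} = \sqrt{28 - 9 V}$ ($B{\left(V,z \right)} = \sqrt{3 \left(-5 + 2\right) V + 28} = \sqrt{3 \left(- 3 V\right) + 28} = \sqrt{- 9 V + 28} = \sqrt{28 - 9 V}$)
$3363 + \frac{l}{B{\left(216,q{\left(1 \right)} \right)}} = 3363 - \frac{30148}{\sqrt{28 - 1944}} = 3363 - \frac{30148}{\sqrt{-1916}} = 3363 - \frac{30148}{2 i \sqrt{479}} = 3363 - 30148 \left(- \frac{i \sqrt{479}}{958}\right) = 3363 + \frac{15074 i \sqrt{479}}{479}$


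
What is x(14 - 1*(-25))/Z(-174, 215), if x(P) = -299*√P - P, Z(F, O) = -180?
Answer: 13/60 + 299*√39/180 ≈ 10.590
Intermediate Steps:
x(P) = -P - 299*√P
x(14 - 1*(-25))/Z(-174, 215) = (-(14 - 1*(-25)) - 299*√(14 - 1*(-25)))/(-180) = (-(14 + 25) - 299*√(14 + 25))*(-1/180) = (-1*39 - 299*√39)*(-1/180) = (-39 - 299*√39)*(-1/180) = 13/60 + 299*√39/180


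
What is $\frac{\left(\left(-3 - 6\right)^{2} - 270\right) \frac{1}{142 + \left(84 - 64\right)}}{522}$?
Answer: $- \frac{7}{3132} \approx -0.002235$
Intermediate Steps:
$\frac{\left(\left(-3 - 6\right)^{2} - 270\right) \frac{1}{142 + \left(84 - 64\right)}}{522} = \frac{\left(-9\right)^{2} - 270}{142 + 20} \cdot \frac{1}{522} = \frac{81 - 270}{162} \cdot \frac{1}{522} = \left(-189\right) \frac{1}{162} \cdot \frac{1}{522} = \left(- \frac{7}{6}\right) \frac{1}{522} = - \frac{7}{3132}$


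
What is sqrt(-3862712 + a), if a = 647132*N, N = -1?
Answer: 2*I*sqrt(1127461) ≈ 2123.6*I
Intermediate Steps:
a = -647132 (a = 647132*(-1) = -647132)
sqrt(-3862712 + a) = sqrt(-3862712 - 647132) = sqrt(-4509844) = 2*I*sqrt(1127461)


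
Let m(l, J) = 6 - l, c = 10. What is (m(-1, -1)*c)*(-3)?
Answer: -210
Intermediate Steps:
(m(-1, -1)*c)*(-3) = ((6 - 1*(-1))*10)*(-3) = ((6 + 1)*10)*(-3) = (7*10)*(-3) = 70*(-3) = -210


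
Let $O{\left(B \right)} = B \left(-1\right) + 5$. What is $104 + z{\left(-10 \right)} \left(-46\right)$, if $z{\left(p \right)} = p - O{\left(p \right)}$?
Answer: $1254$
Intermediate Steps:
$O{\left(B \right)} = 5 - B$ ($O{\left(B \right)} = - B + 5 = 5 - B$)
$z{\left(p \right)} = -5 + 2 p$ ($z{\left(p \right)} = p - \left(5 - p\right) = p + \left(-5 + p\right) = -5 + 2 p$)
$104 + z{\left(-10 \right)} \left(-46\right) = 104 + \left(-5 + 2 \left(-10\right)\right) \left(-46\right) = 104 + \left(-5 - 20\right) \left(-46\right) = 104 - -1150 = 104 + 1150 = 1254$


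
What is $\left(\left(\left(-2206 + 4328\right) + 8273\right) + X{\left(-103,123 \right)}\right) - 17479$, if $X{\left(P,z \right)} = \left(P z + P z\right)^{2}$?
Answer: $642007160$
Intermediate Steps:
$X{\left(P,z \right)} = 4 P^{2} z^{2}$ ($X{\left(P,z \right)} = \left(2 P z\right)^{2} = 4 P^{2} z^{2}$)
$\left(\left(\left(-2206 + 4328\right) + 8273\right) + X{\left(-103,123 \right)}\right) - 17479 = \left(\left(\left(-2206 + 4328\right) + 8273\right) + 4 \left(-103\right)^{2} \cdot 123^{2}\right) - 17479 = \left(\left(2122 + 8273\right) + 4 \cdot 10609 \cdot 15129\right) - 17479 = \left(10395 + 642014244\right) - 17479 = 642024639 - 17479 = 642007160$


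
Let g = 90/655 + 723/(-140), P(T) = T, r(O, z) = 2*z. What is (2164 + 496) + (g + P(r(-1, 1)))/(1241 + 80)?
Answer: 64444136887/24227140 ≈ 2660.0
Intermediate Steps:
g = -92193/18340 (g = 90*(1/655) + 723*(-1/140) = 18/131 - 723/140 = -92193/18340 ≈ -5.0269)
(2164 + 496) + (g + P(r(-1, 1)))/(1241 + 80) = (2164 + 496) + (-92193/18340 + 2*1)/(1241 + 80) = 2660 + (-92193/18340 + 2)/1321 = 2660 - 55513/18340*1/1321 = 2660 - 55513/24227140 = 64444136887/24227140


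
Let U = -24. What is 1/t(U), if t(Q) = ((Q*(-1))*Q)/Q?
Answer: 1/24 ≈ 0.041667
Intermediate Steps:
t(Q) = -Q (t(Q) = ((-Q)*Q)/Q = (-Q**2)/Q = -Q)
1/t(U) = 1/(-1*(-24)) = 1/24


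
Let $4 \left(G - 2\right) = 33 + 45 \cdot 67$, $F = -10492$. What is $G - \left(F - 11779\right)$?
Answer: $23035$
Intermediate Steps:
$G = 764$ ($G = 2 + \frac{33 + 45 \cdot 67}{4} = 2 + \frac{33 + 3015}{4} = 2 + \frac{1}{4} \cdot 3048 = 2 + 762 = 764$)
$G - \left(F - 11779\right) = 764 - \left(-10492 - 11779\right) = 764 - -22271 = 764 + 22271 = 23035$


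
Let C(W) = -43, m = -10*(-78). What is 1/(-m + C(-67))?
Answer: -1/823 ≈ -0.0012151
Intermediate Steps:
m = 780
1/(-m + C(-67)) = 1/(-1*780 - 43) = 1/(-780 - 43) = 1/(-823) = -1/823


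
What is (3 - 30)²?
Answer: 729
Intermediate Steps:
(3 - 30)² = (-27)² = 729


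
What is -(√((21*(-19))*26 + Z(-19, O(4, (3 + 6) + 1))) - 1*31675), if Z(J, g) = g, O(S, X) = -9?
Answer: 31675 - I*√10383 ≈ 31675.0 - 101.9*I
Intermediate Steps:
-(√((21*(-19))*26 + Z(-19, O(4, (3 + 6) + 1))) - 1*31675) = -(√((21*(-19))*26 - 9) - 1*31675) = -(√(-399*26 - 9) - 31675) = -(√(-10374 - 9) - 31675) = -(√(-10383) - 31675) = -(I*√10383 - 31675) = -(-31675 + I*√10383) = 31675 - I*√10383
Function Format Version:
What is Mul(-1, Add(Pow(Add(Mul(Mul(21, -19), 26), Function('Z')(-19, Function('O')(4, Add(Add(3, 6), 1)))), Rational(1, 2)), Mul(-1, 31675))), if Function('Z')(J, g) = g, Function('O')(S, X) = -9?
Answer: Add(31675, Mul(-1, I, Pow(10383, Rational(1, 2)))) ≈ Add(31675., Mul(-101.90, I))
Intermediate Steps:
Mul(-1, Add(Pow(Add(Mul(Mul(21, -19), 26), Function('Z')(-19, Function('O')(4, Add(Add(3, 6), 1)))), Rational(1, 2)), Mul(-1, 31675))) = Mul(-1, Add(Pow(Add(Mul(Mul(21, -19), 26), -9), Rational(1, 2)), Mul(-1, 31675))) = Mul(-1, Add(Pow(Add(Mul(-399, 26), -9), Rational(1, 2)), -31675)) = Mul(-1, Add(Pow(Add(-10374, -9), Rational(1, 2)), -31675)) = Mul(-1, Add(Pow(-10383, Rational(1, 2)), -31675)) = Mul(-1, Add(Mul(I, Pow(10383, Rational(1, 2))), -31675)) = Mul(-1, Add(-31675, Mul(I, Pow(10383, Rational(1, 2))))) = Add(31675, Mul(-1, I, Pow(10383, Rational(1, 2))))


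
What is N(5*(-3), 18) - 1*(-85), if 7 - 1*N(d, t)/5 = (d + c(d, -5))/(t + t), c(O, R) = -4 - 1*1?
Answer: 1105/9 ≈ 122.78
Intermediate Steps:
c(O, R) = -5 (c(O, R) = -4 - 1 = -5)
N(d, t) = 35 - 5*(-5 + d)/(2*t) (N(d, t) = 35 - 5*(d - 5)/(t + t) = 35 - 5*(-5 + d)/(2*t))
N(5*(-3), 18) - 1*(-85) = (5/2)*(5 - 5*(-3) + 14*18)/18 - 1*(-85) = (5/2)*(1/18)*(5 - 1*(-15) + 252) + 85 = (5/2)*(1/18)*(5 + 15 + 252) + 85 = (5/2)*(1/18)*272 + 85 = 340/9 + 85 = 1105/9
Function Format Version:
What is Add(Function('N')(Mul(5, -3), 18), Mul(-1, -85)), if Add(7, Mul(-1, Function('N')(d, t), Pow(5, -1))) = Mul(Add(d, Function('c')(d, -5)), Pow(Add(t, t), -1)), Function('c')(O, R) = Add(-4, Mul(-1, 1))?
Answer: Rational(1105, 9) ≈ 122.78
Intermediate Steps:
Function('c')(O, R) = -5 (Function('c')(O, R) = Add(-4, -1) = -5)
Function('N')(d, t) = Add(35, Mul(Rational(-5, 2), Pow(t, -1), Add(-5, d))) (Function('N')(d, t) = Add(35, Mul(-5, Mul(Add(d, -5), Pow(Add(t, t), -1)))) = Add(35, Mul(-5, Mul(Add(-5, d), Pow(Mul(2, t), -1)))) = Add(35, Mul(-5, Mul(Add(-5, d), Mul(Rational(1, 2), Pow(t, -1))))) = Add(35, Mul(-5, Mul(Rational(1, 2), Pow(t, -1), Add(-5, d)))) = Add(35, Mul(Rational(-5, 2), Pow(t, -1), Add(-5, d))))
Add(Function('N')(Mul(5, -3), 18), Mul(-1, -85)) = Add(Mul(Rational(5, 2), Pow(18, -1), Add(5, Mul(-1, Mul(5, -3)), Mul(14, 18))), Mul(-1, -85)) = Add(Mul(Rational(5, 2), Rational(1, 18), Add(5, Mul(-1, -15), 252)), 85) = Add(Mul(Rational(5, 2), Rational(1, 18), Add(5, 15, 252)), 85) = Add(Mul(Rational(5, 2), Rational(1, 18), 272), 85) = Add(Rational(340, 9), 85) = Rational(1105, 9)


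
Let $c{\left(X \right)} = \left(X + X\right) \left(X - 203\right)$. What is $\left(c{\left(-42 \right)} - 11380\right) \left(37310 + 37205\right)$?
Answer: $685538000$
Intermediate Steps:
$c{\left(X \right)} = 2 X \left(-203 + X\right)$
$\left(c{\left(-42 \right)} - 11380\right) \left(37310 + 37205\right) = \left(2 \left(-42\right) \left(-203 - 42\right) - 11380\right) \left(37310 + 37205\right) = \left(2 \left(-42\right) \left(-245\right) - 11380\right) 74515 = \left(20580 - 11380\right) 74515 = 9200 \cdot 74515 = 685538000$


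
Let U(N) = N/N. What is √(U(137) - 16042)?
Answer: I*√16041 ≈ 126.65*I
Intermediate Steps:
U(N) = 1
√(U(137) - 16042) = √(1 - 16042) = √(-16041) = I*√16041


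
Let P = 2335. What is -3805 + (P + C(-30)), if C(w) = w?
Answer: -1500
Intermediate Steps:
-3805 + (P + C(-30)) = -3805 + (2335 - 30) = -3805 + 2305 = -1500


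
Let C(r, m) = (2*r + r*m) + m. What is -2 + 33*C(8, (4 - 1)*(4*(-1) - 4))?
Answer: -6602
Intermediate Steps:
C(r, m) = m + 2*r + m*r (C(r, m) = (2*r + m*r) + m = m + 2*r + m*r)
-2 + 33*C(8, (4 - 1)*(4*(-1) - 4)) = -2 + 33*((4 - 1)*(4*(-1) - 4) + 2*8 + ((4 - 1)*(4*(-1) - 4))*8) = -2 + 33*(3*(-4 - 4) + 16 + (3*(-4 - 4))*8) = -2 + 33*(3*(-8) + 16 + (3*(-8))*8) = -2 + 33*(-24 + 16 - 24*8) = -2 + 33*(-24 + 16 - 192) = -2 + 33*(-200) = -2 - 6600 = -6602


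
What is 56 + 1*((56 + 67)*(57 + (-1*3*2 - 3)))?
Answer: 5960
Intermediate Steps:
56 + 1*((56 + 67)*(57 + (-1*3*2 - 3))) = 56 + 1*(123*(57 + (-3*2 - 3))) = 56 + 1*(123*(57 + (-6 - 3))) = 56 + 1*(123*(57 - 9)) = 56 + 1*(123*48) = 56 + 1*5904 = 56 + 5904 = 5960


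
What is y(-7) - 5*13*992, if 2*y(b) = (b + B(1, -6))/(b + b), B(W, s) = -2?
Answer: -1805431/28 ≈ -64480.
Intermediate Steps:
y(b) = (-2 + b)/(4*b) (y(b) = ((b - 2)/(b + b))/2 = ((-2 + b)/((2*b)))/2 = ((-2 + b)*(1/(2*b)))/2 = ((-2 + b)/(2*b))/2 = (-2 + b)/(4*b))
y(-7) - 5*13*992 = (1/4)*(-2 - 7)/(-7) - 5*13*992 = (1/4)*(-1/7)*(-9) - 65*992 = 9/28 - 64480 = -1805431/28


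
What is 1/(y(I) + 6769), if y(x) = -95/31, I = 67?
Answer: 31/209744 ≈ 0.00014780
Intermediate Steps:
y(x) = -95/31 (y(x) = -95*1/31 = -95/31)
1/(y(I) + 6769) = 1/(-95/31 + 6769) = 1/(209744/31) = 31/209744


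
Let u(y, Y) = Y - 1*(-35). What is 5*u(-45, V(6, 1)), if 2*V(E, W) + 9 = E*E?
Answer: 485/2 ≈ 242.50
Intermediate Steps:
V(E, W) = -9/2 + E²/2 (V(E, W) = -9/2 + (E*E)/2 = -9/2 + E²/2)
u(y, Y) = 35 + Y (u(y, Y) = Y + 35 = 35 + Y)
5*u(-45, V(6, 1)) = 5*(35 + (-9/2 + (½)*6²)) = 5*(35 + (-9/2 + (½)*36)) = 5*(35 + (-9/2 + 18)) = 5*(35 + 27/2) = 5*(97/2) = 485/2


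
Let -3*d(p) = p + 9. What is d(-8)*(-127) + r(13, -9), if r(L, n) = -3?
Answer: 118/3 ≈ 39.333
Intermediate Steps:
d(p) = -3 - p/3 (d(p) = -(p + 9)/3 = -(9 + p)/3 = -3 - p/3)
d(-8)*(-127) + r(13, -9) = (-3 - ⅓*(-8))*(-127) - 3 = (-3 + 8/3)*(-127) - 3 = -⅓*(-127) - 3 = 127/3 - 3 = 118/3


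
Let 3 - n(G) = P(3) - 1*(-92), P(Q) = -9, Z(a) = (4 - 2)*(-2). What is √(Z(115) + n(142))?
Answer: 2*I*√21 ≈ 9.1651*I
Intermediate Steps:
Z(a) = -4 (Z(a) = 2*(-2) = -4)
n(G) = -80 (n(G) = 3 - (-9 - 1*(-92)) = 3 - (-9 + 92) = 3 - 1*83 = 3 - 83 = -80)
√(Z(115) + n(142)) = √(-4 - 80) = √(-84) = 2*I*√21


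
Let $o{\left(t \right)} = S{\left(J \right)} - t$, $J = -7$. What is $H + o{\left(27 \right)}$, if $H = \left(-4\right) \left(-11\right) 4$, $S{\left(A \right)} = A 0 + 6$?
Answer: $155$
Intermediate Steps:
$S{\left(A \right)} = 6$ ($S{\left(A \right)} = 0 + 6 = 6$)
$H = 176$ ($H = 44 \cdot 4 = 176$)
$o{\left(t \right)} = 6 - t$
$H + o{\left(27 \right)} = 176 + \left(6 - 27\right) = 176 - 21 = 155$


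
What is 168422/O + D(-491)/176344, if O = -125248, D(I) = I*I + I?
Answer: 3867921/197202976 ≈ 0.019614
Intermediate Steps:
D(I) = I + I**2 (D(I) = I**2 + I = I + I**2)
168422/O + D(-491)/176344 = 168422/(-125248) - 491*(1 - 491)/176344 = 168422*(-1/125248) - 491*(-490)*(1/176344) = -84211/62624 + 240590*(1/176344) = -84211/62624 + 17185/12596 = 3867921/197202976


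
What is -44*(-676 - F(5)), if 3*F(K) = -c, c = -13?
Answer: 89804/3 ≈ 29935.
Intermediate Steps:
F(K) = 13/3 (F(K) = (-1*(-13))/3 = (1/3)*13 = 13/3)
-44*(-676 - F(5)) = -44*(-676 - 1*13/3) = -44*(-676 - 13/3) = -44*(-2041/3) = 89804/3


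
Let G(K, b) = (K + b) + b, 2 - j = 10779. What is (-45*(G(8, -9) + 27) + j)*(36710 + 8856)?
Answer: -525922772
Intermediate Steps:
j = -10777 (j = 2 - 1*10779 = 2 - 10779 = -10777)
G(K, b) = K + 2*b
(-45*(G(8, -9) + 27) + j)*(36710 + 8856) = (-45*((8 + 2*(-9)) + 27) - 10777)*(36710 + 8856) = (-45*((8 - 18) + 27) - 10777)*45566 = (-45*(-10 + 27) - 10777)*45566 = (-45*17 - 10777)*45566 = (-765 - 10777)*45566 = -11542*45566 = -525922772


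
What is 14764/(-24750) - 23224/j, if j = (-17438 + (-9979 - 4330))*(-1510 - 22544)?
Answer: -939582522686/1575012322125 ≈ -0.59656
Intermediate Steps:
j = 763642338 (j = (-17438 - 14309)*(-24054) = -31747*(-24054) = 763642338)
14764/(-24750) - 23224/j = 14764/(-24750) - 23224/763642338 = 14764*(-1/24750) - 23224*1/763642338 = -7382/12375 - 11612/381821169 = -939582522686/1575012322125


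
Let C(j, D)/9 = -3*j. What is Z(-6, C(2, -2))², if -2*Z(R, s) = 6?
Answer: 9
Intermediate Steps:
C(j, D) = -27*j (C(j, D) = 9*(-3*j) = -27*j)
Z(R, s) = -3 (Z(R, s) = -½*6 = -3)
Z(-6, C(2, -2))² = (-3)² = 9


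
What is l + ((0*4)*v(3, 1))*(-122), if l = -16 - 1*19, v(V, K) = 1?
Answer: -35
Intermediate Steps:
l = -35 (l = -16 - 19 = -35)
l + ((0*4)*v(3, 1))*(-122) = -35 + ((0*4)*1)*(-122) = -35 + (0*1)*(-122) = -35 + 0*(-122) = -35 + 0 = -35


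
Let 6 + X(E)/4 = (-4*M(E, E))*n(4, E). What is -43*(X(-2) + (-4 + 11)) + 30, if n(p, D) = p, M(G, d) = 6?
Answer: 17273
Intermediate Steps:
X(E) = -408 (X(E) = -24 + 4*(-4*6*4) = -24 + 4*(-24*4) = -24 + 4*(-96) = -24 - 384 = -408)
-43*(X(-2) + (-4 + 11)) + 30 = -43*(-408 + (-4 + 11)) + 30 = -43*(-408 + 7) + 30 = -43*(-401) + 30 = 17243 + 30 = 17273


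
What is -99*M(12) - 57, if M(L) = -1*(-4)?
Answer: -453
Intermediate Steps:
M(L) = 4
-99*M(12) - 57 = -99*4 - 57 = -396 - 57 = -453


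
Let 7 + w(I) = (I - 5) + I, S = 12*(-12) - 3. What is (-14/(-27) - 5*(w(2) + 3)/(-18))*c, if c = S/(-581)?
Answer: -329/1494 ≈ -0.22021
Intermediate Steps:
S = -147 (S = -144 - 3 = -147)
c = 21/83 (c = -147/(-581) = -147*(-1/581) = 21/83 ≈ 0.25301)
w(I) = -12 + 2*I (w(I) = -7 + ((I - 5) + I) = -7 + ((-5 + I) + I) = -7 + (-5 + 2*I) = -12 + 2*I)
(-14/(-27) - 5*(w(2) + 3)/(-18))*c = (-14/(-27) - 5*((-12 + 2*2) + 3)/(-18))*(21/83) = (-14*(-1/27) - 5*((-12 + 4) + 3)*(-1/18))*(21/83) = (14/27 - 5*(-8 + 3)*(-1/18))*(21/83) = (14/27 - 5*(-5)*(-1/18))*(21/83) = (14/27 + 25*(-1/18))*(21/83) = (14/27 - 25/18)*(21/83) = -47/54*21/83 = -329/1494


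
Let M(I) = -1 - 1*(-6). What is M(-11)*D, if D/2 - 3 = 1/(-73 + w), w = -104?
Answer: 5300/177 ≈ 29.944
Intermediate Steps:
D = 1060/177 (D = 6 + 2/(-73 - 104) = 6 + 2/(-177) = 6 + 2*(-1/177) = 6 - 2/177 = 1060/177 ≈ 5.9887)
M(I) = 5 (M(I) = -1 + 6 = 5)
M(-11)*D = 5*(1060/177) = 5300/177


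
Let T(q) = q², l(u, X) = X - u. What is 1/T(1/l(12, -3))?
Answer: 225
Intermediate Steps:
1/T(1/l(12, -3)) = 1/((1/(-3 - 1*12))²) = 1/((1/(-3 - 12))²) = 1/((1/(-15))²) = 1/((-1/15)²) = 1/(1/225) = 225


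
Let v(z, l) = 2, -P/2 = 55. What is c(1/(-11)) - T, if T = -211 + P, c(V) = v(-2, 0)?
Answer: 323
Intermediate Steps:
P = -110 (P = -2*55 = -110)
c(V) = 2
T = -321 (T = -211 - 110 = -321)
c(1/(-11)) - T = 2 - 1*(-321) = 2 + 321 = 323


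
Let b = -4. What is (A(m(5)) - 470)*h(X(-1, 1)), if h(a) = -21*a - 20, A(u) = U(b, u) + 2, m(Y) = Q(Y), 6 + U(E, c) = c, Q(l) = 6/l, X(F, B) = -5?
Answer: -40188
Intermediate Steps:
U(E, c) = -6 + c
m(Y) = 6/Y
A(u) = -4 + u (A(u) = (-6 + u) + 2 = -4 + u)
h(a) = -20 - 21*a
(A(m(5)) - 470)*h(X(-1, 1)) = ((-4 + 6/5) - 470)*(-20 - 21*(-5)) = ((-4 + 6*(1/5)) - 470)*(-20 + 105) = ((-4 + 6/5) - 470)*85 = (-14/5 - 470)*85 = -2364/5*85 = -40188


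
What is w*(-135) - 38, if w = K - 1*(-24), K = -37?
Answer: 1717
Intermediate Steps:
w = -13 (w = -37 - 1*(-24) = -37 + 24 = -13)
w*(-135) - 38 = -13*(-135) - 38 = 1755 - 38 = 1717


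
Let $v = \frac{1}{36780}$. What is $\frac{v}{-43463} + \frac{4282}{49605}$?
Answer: $\frac{91267640105}{1057293629196} \approx 0.086322$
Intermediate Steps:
$v = \frac{1}{36780} \approx 2.7189 \cdot 10^{-5}$
$\frac{v}{-43463} + \frac{4282}{49605} = \frac{1}{36780 \left(-43463\right)} + \frac{4282}{49605} = \frac{1}{36780} \left(- \frac{1}{43463}\right) + 4282 \cdot \frac{1}{49605} = - \frac{1}{1598569140} + \frac{4282}{49605} = \frac{91267640105}{1057293629196}$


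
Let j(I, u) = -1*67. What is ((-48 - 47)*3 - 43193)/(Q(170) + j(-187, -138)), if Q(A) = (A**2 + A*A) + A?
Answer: -43478/57903 ≈ -0.75088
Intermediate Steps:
Q(A) = A + 2*A**2 (Q(A) = (A**2 + A**2) + A = 2*A**2 + A = A + 2*A**2)
j(I, u) = -67
((-48 - 47)*3 - 43193)/(Q(170) + j(-187, -138)) = ((-48 - 47)*3 - 43193)/(170*(1 + 2*170) - 67) = (-95*3 - 43193)/(170*(1 + 340) - 67) = (-285 - 43193)/(170*341 - 67) = -43478/(57970 - 67) = -43478/57903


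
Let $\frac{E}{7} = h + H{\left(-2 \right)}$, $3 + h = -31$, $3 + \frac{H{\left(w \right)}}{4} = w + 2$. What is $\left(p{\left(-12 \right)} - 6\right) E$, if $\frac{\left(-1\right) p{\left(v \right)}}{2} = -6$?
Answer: $-1932$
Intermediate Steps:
$H{\left(w \right)} = -4 + 4 w$ ($H{\left(w \right)} = -12 + 4 \left(w + 2\right) = -12 + 4 \left(2 + w\right) = -12 + \left(8 + 4 w\right) = -4 + 4 w$)
$h = -34$ ($h = -3 - 31 = -34$)
$p{\left(v \right)} = 12$ ($p{\left(v \right)} = \left(-2\right) \left(-6\right) = 12$)
$E = -322$ ($E = 7 \left(-34 + \left(-4 + 4 \left(-2\right)\right)\right) = 7 \left(-34 - 12\right) = 7 \left(-46\right) = -322$)
$\left(p{\left(-12 \right)} - 6\right) E = \left(12 - 6\right) \left(-322\right) = 6 \left(-322\right) = -1932$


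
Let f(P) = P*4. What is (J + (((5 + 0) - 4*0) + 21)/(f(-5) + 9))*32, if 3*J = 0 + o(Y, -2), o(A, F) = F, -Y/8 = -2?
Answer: -3200/33 ≈ -96.970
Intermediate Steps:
Y = 16 (Y = -8*(-2) = 16)
f(P) = 4*P
J = -⅔ (J = (0 - 2)/3 = (⅓)*(-2) = -⅔ ≈ -0.66667)
(J + (((5 + 0) - 4*0) + 21)/(f(-5) + 9))*32 = (-⅔ + (((5 + 0) - 4*0) + 21)/(4*(-5) + 9))*32 = (-⅔ + ((5 + 0) + 21)/(-20 + 9))*32 = (-⅔ + (5 + 21)/(-11))*32 = (-⅔ + 26*(-1/11))*32 = (-⅔ - 26/11)*32 = -100/33*32 = -3200/33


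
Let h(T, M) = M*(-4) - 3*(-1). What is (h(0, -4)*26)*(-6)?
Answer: -2964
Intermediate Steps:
h(T, M) = 3 - 4*M (h(T, M) = -4*M + 3 = 3 - 4*M)
(h(0, -4)*26)*(-6) = ((3 - 4*(-4))*26)*(-6) = ((3 + 16)*26)*(-6) = (19*26)*(-6) = 494*(-6) = -2964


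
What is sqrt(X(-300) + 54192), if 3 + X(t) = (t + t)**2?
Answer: 3*sqrt(46021) ≈ 643.58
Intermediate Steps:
X(t) = -3 + 4*t**2 (X(t) = -3 + (t + t)**2 = -3 + (2*t)**2 = -3 + 4*t**2)
sqrt(X(-300) + 54192) = sqrt((-3 + 4*(-300)**2) + 54192) = sqrt((-3 + 4*90000) + 54192) = sqrt((-3 + 360000) + 54192) = sqrt(359997 + 54192) = sqrt(414189) = 3*sqrt(46021)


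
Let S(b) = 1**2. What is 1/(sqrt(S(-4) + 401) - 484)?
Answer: -242/116927 - sqrt(402)/233854 ≈ -0.0021554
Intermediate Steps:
S(b) = 1
1/(sqrt(S(-4) + 401) - 484) = 1/(sqrt(1 + 401) - 484) = 1/(sqrt(402) - 484) = 1/(-484 + sqrt(402))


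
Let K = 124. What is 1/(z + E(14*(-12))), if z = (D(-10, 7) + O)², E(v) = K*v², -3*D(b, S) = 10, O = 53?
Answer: 9/31520185 ≈ 2.8553e-7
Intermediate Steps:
D(b, S) = -10/3 (D(b, S) = -⅓*10 = -10/3)
E(v) = 124*v²
z = 22201/9 (z = (-10/3 + 53)² = (149/3)² = 22201/9 ≈ 2466.8)
1/(z + E(14*(-12))) = 1/(22201/9 + 124*(14*(-12))²) = 1/(22201/9 + 124*(-168)²) = 1/(22201/9 + 124*28224) = 1/(22201/9 + 3499776) = 1/(31520185/9) = 9/31520185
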